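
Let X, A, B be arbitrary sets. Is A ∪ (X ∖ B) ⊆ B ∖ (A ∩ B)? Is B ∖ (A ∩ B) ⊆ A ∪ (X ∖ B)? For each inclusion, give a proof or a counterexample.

Forward inclusion. This inclusion fails. Take X = {1}, A = ∅, B = ∅; then 1 ∈ A ∪ (X ∖ B) but 1 ∉ B ∖ (A ∩ B).

Reverse inclusion. This inclusion fails. Take X = ∅, A = ∅, B = {1}; then 1 ∈ B ∖ (A ∩ B) but 1 ∉ A ∪ (X ∖ B).

Both inclusions fail.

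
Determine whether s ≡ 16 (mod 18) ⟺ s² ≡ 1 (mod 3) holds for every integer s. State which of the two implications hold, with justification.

(⇒) holds; (⇐) fails.

(⇒) Suppose s ≡ 16 (mod 18). Then s² ≡ 16² = 256 (mod 18), and since 3 ∣ 18, also s² ≡ 1 (mod 3).

(⇐) This fails: take s = 1. Then 1² = 1 ≡ 1 (mod 3), yet 1 ≡ 1 (mod 18), not 16.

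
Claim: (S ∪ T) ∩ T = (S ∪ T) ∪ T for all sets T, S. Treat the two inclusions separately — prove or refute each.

Only the forward inclusion holds.

(⟹) Let x ∈ (S ∪ T) ∩ T. Then either x ∈ T and x ∉ S; or x ∈ T ∩ S. In each case x ∈ (S ∪ T) ∪ T, so (S ∪ T) ∩ T ⊆ (S ∪ T) ∪ T.

(⟸) This inclusion fails. Take T = ∅, S = {1}; then 1 ∈ (S ∪ T) ∪ T but 1 ∉ (S ∪ T) ∩ T.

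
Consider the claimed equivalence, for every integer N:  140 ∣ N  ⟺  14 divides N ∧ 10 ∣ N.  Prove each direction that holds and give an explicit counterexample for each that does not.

Only the forward direction holds.

(⟹) If 140 ∣ N, write N = 140q. Since 140 = 10·14, N = 14·(10q), so 14 ∣ N; and since 140 = 14·10, N = 10·(14q), so 10 ∣ N.

(⟸) This fails: take N = 70. Both 14 ∣ 70 and 10 ∣ 70, yet 70 is not a multiple of 140 (since 70 = 0·140 + 70), so 140 ∤ 70.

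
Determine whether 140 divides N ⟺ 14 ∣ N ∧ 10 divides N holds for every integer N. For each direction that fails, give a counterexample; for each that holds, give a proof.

[⇒] If 140 ∣ N, write N = 140q. Since 140 = 10·14, N = 14·(10q), so 14 ∣ N; and since 140 = 14·10, N = 10·(14q), so 10 ∣ N.

[⇐] This fails: take N = 70. Both 14 ∣ 70 and 10 ∣ 70, yet 70 is not a multiple of 140 (since 70 = 0·140 + 70), so 140 ∤ 70.

Not equivalent: only (⇒) holds.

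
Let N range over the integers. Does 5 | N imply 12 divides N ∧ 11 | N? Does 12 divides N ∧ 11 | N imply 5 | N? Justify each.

Forward direction. This fails: take N = 5. Certainly 5 ∣ 5, but 12 ∤ 5.

Converse. This fails: take N = 132. Both 12 ∣ 132 and 11 ∣ 132, yet 132 is not a multiple of 5 (since 132 = 26·5 + 2), so 5 ∤ 132.

Both directions fail.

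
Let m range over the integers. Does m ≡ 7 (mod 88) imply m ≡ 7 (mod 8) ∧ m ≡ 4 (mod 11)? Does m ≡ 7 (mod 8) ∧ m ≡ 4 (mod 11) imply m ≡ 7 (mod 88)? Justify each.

[⇒] This fails: m = 7 gives 7 ≡ 7 (mod 88) but 7 ≡ 7 (mod 11), so the conjunction on the right does not hold.

[⇐] This fails: m = 15 satisfies both congruences on the right (15 ≡ 7 mod 8 and 15 ≡ 4 mod 11) yet 15 ≡ 15 (mod 88), not 7.

Neither direction holds.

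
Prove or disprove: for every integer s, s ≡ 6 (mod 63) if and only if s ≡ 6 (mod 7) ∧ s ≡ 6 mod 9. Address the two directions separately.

(⇒) Suppose s ≡ 6 (mod 63); write s = 63j + 6. Since 7 ∣ 63, reducing mod 7 gives s ≡ 6 (mod 7); since 9 ∣ 63, reducing mod 9 gives s ≡ 6 (mod 9).

(⇐) Conversely, if s ≡ 6 (mod 7) and s ≡ 6 (mod 9), then by the Chinese remainder theorem s ≡ 6 (mod 63). This is exactly s ≡ 6 (mod 63).

Both directions hold; the statement is true.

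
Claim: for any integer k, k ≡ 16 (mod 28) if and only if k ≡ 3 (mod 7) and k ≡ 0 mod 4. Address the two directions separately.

(⇒) fails and (⇐) fails.

Forward direction. This fails: k = 16 gives 16 ≡ 16 (mod 28) but 16 ≡ 2 (mod 7), so the conjunction on the right does not hold.

Converse. This fails: k = 24 satisfies both congruences on the right (24 ≡ 3 mod 7 and 24 ≡ 0 mod 4) yet 24 ≡ 24 (mod 28), not 16.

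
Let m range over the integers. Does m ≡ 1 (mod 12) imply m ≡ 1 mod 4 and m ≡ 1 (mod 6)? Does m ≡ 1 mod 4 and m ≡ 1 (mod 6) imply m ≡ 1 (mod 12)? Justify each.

[⇐] If m ≡ 1 (mod 4) and m ≡ 1 (mod 6), then by the Chinese remainder theorem m ≡ 1 (mod 12). This is exactly m ≡ 1 (mod 12).

[⇒] Suppose m ≡ 1 (mod 12); write m = 12j + 1. Since 4 ∣ 12, reducing mod 4 gives m ≡ 1 (mod 4); since 6 ∣ 12, reducing mod 6 gives m ≡ 1 (mod 6).

Equivalent; both directions hold.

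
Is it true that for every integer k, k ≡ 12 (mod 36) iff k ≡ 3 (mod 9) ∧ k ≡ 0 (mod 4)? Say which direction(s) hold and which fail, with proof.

(⟹) Suppose k ≡ 12 (mod 36); write k = 36j + 12. Since 9 ∣ 36, reducing mod 9 gives k ≡ 12 ≡ 3 (mod 9); since 4 ∣ 36, reducing mod 4 gives k ≡ 12 ≡ 0 (mod 4).

(⟸) Conversely, if k ≡ 3 (mod 9) and k ≡ 0 (mod 4), then by the Chinese remainder theorem k ≡ 12 (mod 36). This is exactly k ≡ 12 (mod 36).

The biconditional holds.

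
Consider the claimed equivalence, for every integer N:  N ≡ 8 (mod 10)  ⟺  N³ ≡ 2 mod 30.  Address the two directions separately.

Forward direction. This fails: take N = 18. Then 18 ≡ 8 (mod 10), but 18³ = 5832 ≡ 12 (mod 30), not 2.

Converse. The residues r modulo 30 with r³ ≡ 2 (mod 30) are exactly {8}, and each is ≡ 8 (mod 10).

The forward direction fails; the converse holds.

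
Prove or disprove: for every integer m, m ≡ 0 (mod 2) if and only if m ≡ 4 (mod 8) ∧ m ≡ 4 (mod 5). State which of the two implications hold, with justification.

Forward direction. This fails: m = 0 gives 0 ≡ 0 (mod 2) but 0 ≡ 0 (mod 8), so the conjunction on the right does not hold.

Converse. If m ≡ 4 (mod 8) and m ≡ 4 (mod 5), then by the Chinese remainder theorem m ≡ 4 (mod 40). Since 4 ≡ 0 (mod 2) and 2 ∣ 40, we get m ≡ 0 (mod 2).

Only the reverse direction holds.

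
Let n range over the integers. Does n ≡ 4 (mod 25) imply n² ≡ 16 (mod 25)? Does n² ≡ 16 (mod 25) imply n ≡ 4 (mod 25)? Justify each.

Only the forward direction holds.

(⟹) Suppose n ≡ 4 (mod 25). Write n = 25j + 4. Then (25j + 4)² = 625j² + 200j + 16 = 25(25j² + 8j) + 16, so n² ≡ 16 (mod 25).

(⟸) This fails: take n = 21. Then 21² = 441 ≡ 16 (mod 25), yet 21 ≡ 21 (mod 25), not 4.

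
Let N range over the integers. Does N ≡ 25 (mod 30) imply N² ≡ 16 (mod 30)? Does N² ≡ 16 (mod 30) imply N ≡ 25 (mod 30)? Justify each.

Forward direction. This fails: take N = 25. Then 25 ≡ 25 (mod 30), but 25² = 625 ≡ 25 (mod 30), not 16.

Converse. This fails: take N = 4. Then 4² = 16 ≡ 16 (mod 30), yet 4 ≡ 4 (mod 30), not 25.

Both directions fail.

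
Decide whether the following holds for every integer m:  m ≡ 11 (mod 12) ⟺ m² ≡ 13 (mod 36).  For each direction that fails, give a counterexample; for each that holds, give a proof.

(⇒) This fails: take m = 23. Then 23 ≡ 11 (mod 12), but 23² = 529 ≡ 25 (mod 36), not 13.

(⇐) This fails: take m = 7. Then 7² = 49 ≡ 13 (mod 36), yet 7 ≡ 7 (mod 12), not 11.

(⇒) fails and (⇐) fails.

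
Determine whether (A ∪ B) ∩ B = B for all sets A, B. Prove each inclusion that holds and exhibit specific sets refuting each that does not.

The two sets are equal.

(⊇) Let x ∈ B. Then either x ∈ B and x ∉ A; or x ∈ A ∩ B. In each case x ∈ (A ∪ B) ∩ B, so B ⊆ (A ∪ B) ∩ B.

(⊆) Let x ∈ (A ∪ B) ∩ B. Then either x ∈ B and x ∉ A; or x ∈ A ∩ B. In each case x ∈ B, so (A ∪ B) ∩ B ⊆ B.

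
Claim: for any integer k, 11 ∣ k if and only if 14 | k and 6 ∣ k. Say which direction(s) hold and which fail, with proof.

Both directions fail.

Forward direction. This fails: take k = 11. Certainly 11 ∣ 11, but 14 ∤ 11.

Converse. This fails: take k = 42. Both 14 ∣ 42 and 6 ∣ 42, yet 42 is not a multiple of 11 (since 42 = 3·11 + 9), so 11 ∤ 42.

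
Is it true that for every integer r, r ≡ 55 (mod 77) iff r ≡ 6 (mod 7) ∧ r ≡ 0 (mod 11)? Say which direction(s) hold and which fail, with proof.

(⇒) Suppose r ≡ 55 (mod 77); write r = 77j + 55. Since 7 ∣ 77, reducing mod 7 gives r ≡ 55 ≡ 6 (mod 7); since 11 ∣ 77, reducing mod 11 gives r ≡ 55 ≡ 0 (mod 11).

(⇐) Conversely, if r ≡ 6 (mod 7) and r ≡ 0 (mod 11), then by the Chinese remainder theorem r ≡ 55 (mod 77). This is exactly r ≡ 55 (mod 77).

Equivalent; both directions hold.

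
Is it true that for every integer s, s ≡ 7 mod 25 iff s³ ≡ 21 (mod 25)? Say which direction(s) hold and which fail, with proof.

(⇒) fails and (⇐) fails.

(→) This fails: take s = 7. Then 7 ≡ 7 (mod 25), but 7³ = 343 ≡ 18 (mod 25), not 21.

(←) This fails: take s = 16. Then 16³ = 4096 ≡ 21 (mod 25), yet 16 ≡ 16 (mod 25), not 7.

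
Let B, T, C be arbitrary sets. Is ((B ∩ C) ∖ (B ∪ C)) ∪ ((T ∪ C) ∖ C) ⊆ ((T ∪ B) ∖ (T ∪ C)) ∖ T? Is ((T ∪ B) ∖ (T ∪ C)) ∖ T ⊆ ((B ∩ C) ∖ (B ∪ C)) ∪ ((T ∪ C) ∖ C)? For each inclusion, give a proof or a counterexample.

(⟹) This inclusion fails. Take B = ∅, T = {1}, C = ∅; then 1 ∈ ((B ∩ C) ∖ (B ∪ C)) ∪ ((T ∪ C) ∖ C) but 1 ∉ ((T ∪ B) ∖ (T ∪ C)) ∖ T.

(⟸) This inclusion fails. Take B = {1}, T = ∅, C = ∅; then 1 ∈ ((T ∪ B) ∖ (T ∪ C)) ∖ T but 1 ∉ ((B ∩ C) ∖ (B ∪ C)) ∪ ((T ∪ C) ∖ C).

(⊆) fails and (⊇) fails.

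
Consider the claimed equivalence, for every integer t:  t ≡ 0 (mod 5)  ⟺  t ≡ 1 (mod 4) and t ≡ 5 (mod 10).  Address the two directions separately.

Forward direction. This fails: t = 0 gives 0 ≡ 0 (mod 5) but 0 ≡ 0 (mod 4), so the conjunction on the right does not hold.

Converse. If t ≡ 1 (mod 4) and t ≡ 5 (mod 10), then by the Chinese remainder theorem t ≡ 5 (mod 20). Since 5 ≡ 0 (mod 5) and 5 ∣ 20, we get t ≡ 0 (mod 5).

Only the converse holds.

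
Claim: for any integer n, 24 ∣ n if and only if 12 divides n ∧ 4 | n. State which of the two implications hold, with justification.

(→) If 24 ∣ n, write n = 24q. Since 24 = 2·12, n = 12·(2q), so 12 ∣ n; and since 24 = 6·4, n = 4·(6q), so 4 ∣ n.

(←) This fails: take n = 12. Both 12 ∣ 12 and 4 ∣ 12, yet 12 is not a multiple of 24 (since 12 = 0·24 + 12), so 24 ∤ 12.

The forward direction holds; the converse fails.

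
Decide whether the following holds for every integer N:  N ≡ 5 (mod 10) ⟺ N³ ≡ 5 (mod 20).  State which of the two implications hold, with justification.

(⟸) The residues r modulo 20 with r³ ≡ 5 (mod 20) are exactly {5}, and each is ≡ 5 (mod 10).

(⟹) This fails: take N = 15. Then 15 ≡ 5 (mod 10), but 15³ = 3375 ≡ 15 (mod 20), not 5.

Not equivalent: only (⇐) holds.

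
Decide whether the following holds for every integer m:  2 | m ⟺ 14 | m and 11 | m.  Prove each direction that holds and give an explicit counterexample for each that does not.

(⟸) Suppose 14 ∣ m and 11 ∣ m. Any common multiple of 14 and 11 is a multiple of their lcm; here gcd(14, 11) = 1, so lcm(14, 11) = 14·11 = 154, so 154 ∣ m. Since 2 ∣ 154, it follows that 2 ∣ m.

(⟹) This fails: take m = 2. Certainly 2 ∣ 2, but 14 ∤ 2.

Only the converse holds.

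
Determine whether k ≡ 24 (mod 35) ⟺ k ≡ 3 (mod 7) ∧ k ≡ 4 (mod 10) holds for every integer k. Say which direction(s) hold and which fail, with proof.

The forward direction fails; the converse holds.

Converse. If k ≡ 3 (mod 7) and k ≡ 4 (mod 10), then by the Chinese remainder theorem k ≡ 24 (mod 70). Since 24 ≡ 24 (mod 35) and 35 ∣ 70, we get k ≡ 24 (mod 35).

Forward direction. This fails: k = 59 gives 59 ≡ 24 (mod 35) but 59 ≡ 9 (mod 10), so the conjunction on the right does not hold.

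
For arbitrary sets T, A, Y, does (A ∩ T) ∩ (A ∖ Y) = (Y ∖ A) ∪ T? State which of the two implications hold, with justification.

Forward inclusion. Let x ∈ (A ∩ T) ∩ (A ∖ Y). Then x ∈ T ∩ A and x ∉ Y, from which x ∈ (Y ∖ A) ∪ T.

Reverse inclusion. This inclusion fails. Take T = {1}, A = ∅, Y = ∅; then 1 ∈ (Y ∖ A) ∪ T but 1 ∉ (A ∩ T) ∩ (A ∖ Y).

Only the forward inclusion holds.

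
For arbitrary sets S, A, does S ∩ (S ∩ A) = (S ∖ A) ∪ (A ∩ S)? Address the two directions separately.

Forward inclusion. Let x ∈ S ∩ (S ∩ A). Then x ∈ S ∩ A, from which x ∈ (S ∖ A) ∪ (A ∩ S).

Reverse inclusion. This inclusion fails. Take S = {1}, A = ∅; then 1 ∈ (S ∖ A) ∪ (A ∩ S) but 1 ∉ S ∩ (S ∩ A).

Only the forward inclusion holds.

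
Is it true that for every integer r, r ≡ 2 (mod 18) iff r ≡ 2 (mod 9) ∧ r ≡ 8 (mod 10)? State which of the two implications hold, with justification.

The forward direction fails; the converse holds.

[⇒] This fails: r = 2 gives 2 ≡ 2 (mod 18) but 2 ≡ 2 (mod 10), so the conjunction on the right does not hold.

[⇐] Conversely, if r ≡ 2 (mod 9) and r ≡ 8 (mod 10), then by the Chinese remainder theorem r ≡ 38 (mod 90). Since 38 ≡ 2 (mod 18) and 18 ∣ 90, we get r ≡ 2 (mod 18).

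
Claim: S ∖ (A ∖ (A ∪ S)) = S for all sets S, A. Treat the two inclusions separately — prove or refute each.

(⟹) Let x ∈ S ∖ (A ∖ (A ∪ S)). Then either x ∈ S and x ∉ A; or x ∈ S ∩ A. In each case x ∈ S, so S ∖ (A ∖ (A ∪ S)) ⊆ S.

(⟸) Let x ∈ S. Then either x ∈ S and x ∉ A; or x ∈ S ∩ A. In each case x ∈ S ∖ (A ∖ (A ∪ S)), so S ⊆ S ∖ (A ∖ (A ∪ S)).

Both inclusions hold.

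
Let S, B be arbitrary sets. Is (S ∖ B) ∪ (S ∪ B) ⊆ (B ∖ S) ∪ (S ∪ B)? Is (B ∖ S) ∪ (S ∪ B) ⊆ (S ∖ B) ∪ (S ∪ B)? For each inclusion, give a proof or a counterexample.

(⟹) Let x ∈ (S ∖ B) ∪ (S ∪ B). Then either x ∈ S and x ∉ B; or x ∈ B and x ∉ S; or x ∈ S ∩ B. In each case x ∈ (B ∖ S) ∪ (S ∪ B), so (S ∖ B) ∪ (S ∪ B) ⊆ (B ∖ S) ∪ (S ∪ B).

(⟸) Let x ∈ (B ∖ S) ∪ (S ∪ B). Then either x ∈ S and x ∉ B; or x ∈ B and x ∉ S; or x ∈ S ∩ B. In each case x ∈ (S ∖ B) ∪ (S ∪ B), so (B ∖ S) ∪ (S ∪ B) ⊆ (S ∖ B) ∪ (S ∪ B).

Both inclusions hold; the sets are equal.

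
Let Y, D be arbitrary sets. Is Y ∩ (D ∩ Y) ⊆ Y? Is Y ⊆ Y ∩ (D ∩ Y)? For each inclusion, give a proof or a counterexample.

(⊆) holds; (⊇) fails.

(⟹) Let x ∈ Y ∩ (D ∩ Y). Then x ∈ Y ∩ D, from which x ∈ Y.

(⟸) This inclusion fails. Take Y = {1}, D = ∅; then 1 ∈ Y but 1 ∉ Y ∩ (D ∩ Y).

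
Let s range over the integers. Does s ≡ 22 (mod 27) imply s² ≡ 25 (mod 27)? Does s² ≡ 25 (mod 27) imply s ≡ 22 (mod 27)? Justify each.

Only the forward implication holds.

(→) Suppose s ≡ 22 (mod 27). Write s = 27j + 22. Then (27j + 22)² = 729j² + 1188j + 484 = 27(27j² + 44j + 17) + 25, so s² ≡ 25 (mod 27).

(←) This fails: take s = 5. Then 5² = 25 ≡ 25 (mod 27), yet 5 ≡ 5 (mod 27), not 22.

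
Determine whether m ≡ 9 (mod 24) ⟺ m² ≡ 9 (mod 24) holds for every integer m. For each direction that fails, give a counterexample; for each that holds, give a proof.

(⇒) holds; (⇐) fails.

Forward direction. Suppose m ≡ 9 (mod 24). Write m = 24j + 9. Then (24j + 9)² = 576j² + 432j + 81 = 24(24j² + 18j + 3) + 9, so m² ≡ 9 (mod 24).

Converse. This fails: take m = 3. Then 3² = 9 ≡ 9 (mod 24), yet 3 ≡ 3 (mod 24), not 9.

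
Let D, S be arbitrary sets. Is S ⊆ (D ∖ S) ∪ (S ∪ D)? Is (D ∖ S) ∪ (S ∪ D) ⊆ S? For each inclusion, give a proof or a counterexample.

(⊇) This inclusion fails. Take D = {1}, S = ∅; then 1 ∈ (D ∖ S) ∪ (S ∪ D) but 1 ∉ S.

(⊆) Let x ∈ S. Then either x ∈ S and x ∉ D; or x ∈ D ∩ S. In each case x ∈ (D ∖ S) ∪ (S ∪ D), so S ⊆ (D ∖ S) ∪ (S ∪ D).

Only the forward inclusion holds.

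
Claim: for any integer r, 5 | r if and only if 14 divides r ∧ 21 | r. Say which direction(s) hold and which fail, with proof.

(→) This fails: take r = 5. Certainly 5 ∣ 5, but 14 ∤ 5.

(←) This fails: take r = 42. Both 14 ∣ 42 and 21 ∣ 42, yet 42 is not a multiple of 5 (since 42 = 8·5 + 2), so 5 ∤ 42.

(⇒) fails and (⇐) fails.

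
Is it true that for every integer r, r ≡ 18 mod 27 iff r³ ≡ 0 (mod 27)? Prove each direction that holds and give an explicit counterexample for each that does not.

(⟹) Suppose r ≡ 18 mod 27. Write r = 27j + 18. Then (27j + 18)³ = 19683j³ + 39366j² + 26244j + 5832 = 27(729j³ + 1458j² + 972j + 216) + 0, so r³ ≡ 0 (mod 27).

(⟸) This fails: take r = 0. Then 0³ = 0 ≡ 0 (mod 27), yet 0 ≡ 0 (mod 27), not 18.

The forward direction holds; the converse fails.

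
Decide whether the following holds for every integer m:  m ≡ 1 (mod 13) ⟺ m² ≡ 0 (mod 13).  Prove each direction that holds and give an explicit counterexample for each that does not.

(⇒) fails and (⇐) fails.

(→) This fails: take m = 1. Then 1 ≡ 1 (mod 13), but 1² = 1 ≡ 1 (mod 13), not 0.

(←) This fails: take m = 0. Then 0² = 0 ≡ 0 (mod 13), yet 0 ≡ 0 (mod 13), not 1.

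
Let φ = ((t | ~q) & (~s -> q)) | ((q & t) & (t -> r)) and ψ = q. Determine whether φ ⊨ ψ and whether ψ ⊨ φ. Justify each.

Neither implication holds.

[⇒] This fails. Under s = T, r = F, t = F, q = F, the left side is true but the right side is false.

[⇐] This fails. Under s = F, r = F, t = F, q = T, the left side is false but the right side is true.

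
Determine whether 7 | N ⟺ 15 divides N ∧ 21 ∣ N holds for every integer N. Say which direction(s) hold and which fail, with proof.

The forward direction fails; the converse holds.

(⟹) This fails: take N = 7. Certainly 7 ∣ 7, but 15 ∤ 7.

(⟸) Suppose 15 ∣ N and 21 ∣ N. Any common multiple of 15 and 21 is a multiple of their lcm; here lcm(15, 21) = 15·21/gcd(15, 21) = 315/3 = 105, so 105 ∣ N. Since 7 ∣ 105, it follows that 7 ∣ N.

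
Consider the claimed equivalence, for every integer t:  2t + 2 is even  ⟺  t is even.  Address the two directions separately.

The forward direction fails; the converse holds.

[⇒] This fails: take t = 1. Then 2t + 2 = 4, which is even, yet t = 1 is odd, not even.

[⇐] Suppose t is even. Since 2 is even, 2t is even for every t, so 2t + 2 has the same parity as 2, which is even. Hence 2t + 2 is even.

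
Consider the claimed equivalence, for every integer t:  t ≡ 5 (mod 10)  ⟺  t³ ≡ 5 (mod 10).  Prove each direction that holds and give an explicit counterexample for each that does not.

(⟹) Suppose t ≡ 5 (mod 10). Write t = 10j + 5. Then (10j + 5)³ = 1000j³ + 1500j² + 750j + 125 = 10(100j³ + 150j² + 75j + 12) + 5, so t³ ≡ 5 (mod 10).

(⟸) Conversely, suppose t³ ≡ 5 (mod 10). The only residue r in {0, …, 9} with r³ ≡ 5 (mod 10) is r = 5, so t ≡ 5 (mod 10).

Both implications hold.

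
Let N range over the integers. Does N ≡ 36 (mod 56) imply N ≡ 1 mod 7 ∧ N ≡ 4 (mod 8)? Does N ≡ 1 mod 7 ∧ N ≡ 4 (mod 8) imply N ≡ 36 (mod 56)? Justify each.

Both directions hold.

Forward direction. Suppose N ≡ 36 (mod 56); write N = 56j + 36. Since 7 ∣ 56, reducing mod 7 gives N ≡ 36 ≡ 1 (mod 7); since 8 ∣ 56, reducing mod 8 gives N ≡ 36 ≡ 4 (mod 8).

Converse. If N ≡ 1 (mod 7) and N ≡ 4 (mod 8), then by the Chinese remainder theorem N ≡ 36 (mod 56). This is exactly N ≡ 36 (mod 56).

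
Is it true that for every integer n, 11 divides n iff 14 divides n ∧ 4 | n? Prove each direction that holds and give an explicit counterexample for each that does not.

[⇒] This fails: take n = 11. Certainly 11 ∣ 11, but 14 ∤ 11.

[⇐] This fails: take n = 28. Both 14 ∣ 28 and 4 ∣ 28, yet 28 is not a multiple of 11 (since 28 = 2·11 + 6), so 11 ∤ 28.

Both directions fail.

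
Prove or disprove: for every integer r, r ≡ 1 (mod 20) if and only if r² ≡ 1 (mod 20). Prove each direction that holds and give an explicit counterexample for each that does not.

The forward direction holds; the converse fails.

Forward direction. Suppose r ≡ 1 (mod 20). Write r = 20j + 1. Then (20j + 1)² = 400j² + 40j + 1 = 20(20j² + 2j) + 1, so r² ≡ 1 (mod 20).

Converse. This fails: take r = 9. Then 9² = 81 ≡ 1 (mod 20), yet 9 ≡ 9 (mod 20), not 1.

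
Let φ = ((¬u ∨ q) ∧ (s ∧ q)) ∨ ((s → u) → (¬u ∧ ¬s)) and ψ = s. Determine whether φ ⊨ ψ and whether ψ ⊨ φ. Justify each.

(⟹) This fails. Under u = F, s = F, q = F, the left side is true but the right side is false.

(⟸) This fails. Under u = T, s = T, q = F, the left side is false but the right side is true.

Neither implication holds.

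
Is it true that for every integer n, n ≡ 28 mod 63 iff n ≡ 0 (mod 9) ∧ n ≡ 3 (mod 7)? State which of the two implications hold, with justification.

Both directions fail.

(⟹) This fails: n = 28 gives 28 ≡ 28 (mod 63) but 28 ≡ 1 (mod 9), so the conjunction on the right does not hold.

(⟸) This fails: n = 45 satisfies both congruences on the right (45 ≡ 0 mod 9 and 45 ≡ 3 mod 7) yet 45 ≡ 45 (mod 63), not 28.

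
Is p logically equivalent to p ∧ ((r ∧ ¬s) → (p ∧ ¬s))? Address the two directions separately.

Equivalent; both directions hold.

(⟹) Assume the antecedent. If p is true, p ∧ ((r ∧ ¬s) → (p ∧ ¬s)) reduces to true regardless of the other variables. If p is false, the antecedent cannot hold. Either way p ∧ ((r ∧ ¬s) → (p ∧ ¬s)) holds.

(⟸) Assume the antecedent. If p is true, p reduces to true regardless of the other variables. If p is false, the antecedent cannot hold. Either way p holds.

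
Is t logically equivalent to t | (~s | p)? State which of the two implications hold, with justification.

(⇒) Assume the antecedent. If t is true, t | (~s | p) reduces to true regardless of the other variables. If t is false, the antecedent cannot hold. Either way t | (~s | p) holds.

(⇐) This fails. Under t = F, p = F, s = F, the left side is false but the right side is true.

Only the forward direction holds.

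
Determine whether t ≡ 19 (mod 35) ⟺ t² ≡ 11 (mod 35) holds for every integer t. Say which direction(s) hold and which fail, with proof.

(⟹) Suppose t ≡ 19 (mod 35). Write t = 35j + 19. Then (35j + 19)² = 1225j² + 1330j + 361 = 35(35j² + 38j + 10) + 11, so t² ≡ 11 (mod 35).

(⟸) This fails: take t = 9. Then 9² = 81 ≡ 11 (mod 35), yet 9 ≡ 9 (mod 35), not 19.

Only the forward implication holds.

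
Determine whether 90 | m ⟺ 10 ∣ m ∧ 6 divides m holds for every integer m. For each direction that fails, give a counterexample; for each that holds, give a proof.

Not equivalent: only (⇒) holds.

(⇒) If 90 ∣ m, write m = 90q. Since 90 = 9·10, m = 10·(9q), so 10 ∣ m; and since 90 = 15·6, m = 6·(15q), so 6 ∣ m.

(⇐) This fails: take m = 30. Both 10 ∣ 30 and 6 ∣ 30, yet 30 is not a multiple of 90 (since 30 = 0·90 + 30), so 90 ∤ 30.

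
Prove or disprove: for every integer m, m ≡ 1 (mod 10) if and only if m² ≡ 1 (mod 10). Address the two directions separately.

Forward direction. Suppose m ≡ 1 (mod 10). Write m = 10j + 1. Then (10j + 1)² = 100j² + 20j + 1 = 10(10j² + 2j) + 1, so m² ≡ 1 (mod 10).

Converse. This fails: take m = 9. Then 9² = 81 ≡ 1 (mod 10), yet 9 ≡ 9 (mod 10), not 1.

(⇒) holds; (⇐) fails.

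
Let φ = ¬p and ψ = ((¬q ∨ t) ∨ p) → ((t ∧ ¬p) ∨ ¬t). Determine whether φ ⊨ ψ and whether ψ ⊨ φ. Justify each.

[⇒] Assume the antecedent. If t is true, the antecedent forces (t = T, p = F, q = F) or (t = T, p = F, q = T), and the consequent holds there. If t is false, the consequent reduces to true regardless of the other variables. Either way the consequent holds.

[⇐] This fails. Under t = F, p = T, q = F, the left side is false but the right side is true.

Only the forward implication holds.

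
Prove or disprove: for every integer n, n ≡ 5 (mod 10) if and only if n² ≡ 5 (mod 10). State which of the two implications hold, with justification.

Both implications hold.

(⇒) Suppose n ≡ 5 (mod 10). Write n = 10j + 5. Then (10j + 5)² = 100j² + 100j + 25 = 10(10j² + 10j + 2) + 5, so n² ≡ 5 (mod 10).

(⇐) Conversely, suppose n² ≡ 5 (mod 10). The only residue r in {0, …, 9} with r² ≡ 5 (mod 10) is r = 5, so n ≡ 5 (mod 10).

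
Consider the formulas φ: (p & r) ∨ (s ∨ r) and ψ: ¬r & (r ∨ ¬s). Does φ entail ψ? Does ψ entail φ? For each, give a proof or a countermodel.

[⇒] This fails. Under r = T, s = F, p = F, the left side is true but the right side is false.

[⇐] This fails. Under r = F, s = F, p = F, the left side is false but the right side is true.

(⇒) fails and (⇐) fails.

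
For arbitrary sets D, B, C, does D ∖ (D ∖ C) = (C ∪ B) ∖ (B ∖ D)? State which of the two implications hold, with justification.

Only the forward inclusion holds.

(⊆) Let x ∈ D ∖ (D ∖ C). Then either x ∈ D ∩ C and x ∉ B; or x ∈ D ∩ B ∩ C. In each case x ∈ (C ∪ B) ∖ (B ∖ D), so D ∖ (D ∖ C) ⊆ (C ∪ B) ∖ (B ∖ D).

(⊇) This inclusion fails. Take D = {1}, B = {1}, C = ∅; then 1 ∈ (C ∪ B) ∖ (B ∖ D) but 1 ∉ D ∖ (D ∖ C).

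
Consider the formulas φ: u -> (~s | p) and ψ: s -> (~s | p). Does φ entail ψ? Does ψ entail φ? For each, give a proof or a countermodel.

(⇒) This fails. Under s = T, u = F, p = F, the left side is true but the right side is false.

(⇐) Assume the antecedent. If s is true, the antecedent forces (s = T, u = F, p = T) or (s = T, u = T, p = T), and u -> (~s | p) holds there. If s is false, u -> (~s | p) reduces to true regardless of the other variables. Either way u -> (~s | p) holds.

Only the reverse direction holds.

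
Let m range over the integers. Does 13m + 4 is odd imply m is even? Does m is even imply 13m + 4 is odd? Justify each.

(→) This fails: m = 7 gives 13m + 4 = 95, which is odd, but 7 is odd, not even.

(←) This also fails: m = 2 is even, but 13m + 4 = 30 is even, not odd.

Neither direction holds.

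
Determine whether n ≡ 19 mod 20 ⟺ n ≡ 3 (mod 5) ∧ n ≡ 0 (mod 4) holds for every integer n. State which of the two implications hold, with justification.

(⇒) fails and (⇐) fails.

[⇒] This fails: n = 19 gives 19 ≡ 19 (mod 20) but 19 ≡ 4 (mod 5), so the conjunction on the right does not hold.

[⇐] This fails: n = 8 satisfies both congruences on the right (8 ≡ 3 mod 5 and 8 ≡ 0 mod 4) yet 8 ≡ 8 (mod 20), not 19.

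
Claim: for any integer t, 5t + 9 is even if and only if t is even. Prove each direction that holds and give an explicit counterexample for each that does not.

(→) This fails: t = 1 gives 5t + 9 = 14, which is even, but 1 is odd, not even.

(←) This also fails: t = 0 is even, but 5t + 9 = 9 is odd, not even.

Neither implication holds.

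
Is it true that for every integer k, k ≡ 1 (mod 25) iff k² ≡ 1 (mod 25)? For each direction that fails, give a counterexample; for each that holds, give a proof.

(⇒) holds; (⇐) fails.

(⟹) Suppose k ≡ 1 (mod 25). Write k = 25j + 1. Then (25j + 1)² = 625j² + 50j + 1 = 25(25j² + 2j) + 1, so k² ≡ 1 (mod 25).

(⟸) This fails: take k = 24. Then 24² = 576 ≡ 1 (mod 25), yet 24 ≡ 24 (mod 25), not 1.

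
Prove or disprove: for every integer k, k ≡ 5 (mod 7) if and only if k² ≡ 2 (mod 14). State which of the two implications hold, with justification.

(⟹) This fails: take k = 5. Then 5 ≡ 5 (mod 7), but 5² = 25 ≡ 11 (mod 14), not 2.

(⟸) This fails: take k = 4. Then 4² = 16 ≡ 2 (mod 14), yet 4 ≡ 4 (mod 7), not 5.

Both directions fail.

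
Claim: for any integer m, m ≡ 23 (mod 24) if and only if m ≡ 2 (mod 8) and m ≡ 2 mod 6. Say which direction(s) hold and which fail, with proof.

(⇒) fails and (⇐) fails.

[⇒] This fails: m = 23 gives 23 ≡ 23 (mod 24) but 23 ≡ 7 (mod 8), so the conjunction on the right does not hold.

[⇐] This fails: m = 2 satisfies both congruences on the right (2 ≡ 2 mod 8 and 2 ≡ 2 mod 6) yet 2 ≡ 2 (mod 24), not 23.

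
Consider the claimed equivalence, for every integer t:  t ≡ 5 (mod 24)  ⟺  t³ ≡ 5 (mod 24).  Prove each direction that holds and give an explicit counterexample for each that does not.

(⟹) Suppose t ≡ 5 (mod 24). Write t = 24j + 5. Then (24j + 5)³ = 13824j³ + 8640j² + 1800j + 125 = 24(576j³ + 360j² + 75j + 5) + 5, so t³ ≡ 5 (mod 24).

(⟸) Conversely, suppose t³ ≡ 5 (mod 24). The only residue r in {0, …, 23} with r³ ≡ 5 (mod 24) is r = 5, so t ≡ 5 (mod 24).

Both implications hold.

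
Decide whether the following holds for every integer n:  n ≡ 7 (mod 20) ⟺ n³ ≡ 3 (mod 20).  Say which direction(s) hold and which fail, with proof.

Both implications hold.

Forward direction. Suppose n ≡ 7 (mod 20). Write n = 20j + 7. Then (20j + 7)³ = 8000j³ + 8400j² + 2940j + 343 = 20(400j³ + 420j² + 147j + 17) + 3, so n³ ≡ 3 (mod 20).

Converse. Suppose n³ ≡ 3 (mod 20). The only residue r in {0, …, 19} with r³ ≡ 3 (mod 20) is r = 7, so n ≡ 7 (mod 20).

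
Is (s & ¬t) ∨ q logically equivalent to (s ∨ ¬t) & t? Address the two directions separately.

Both directions fail.

(→) This fails. Under s = T, q = F, t = F, the left side is true but the right side is false.

(←) This fails. Under s = T, q = F, t = T, the left side is false but the right side is true.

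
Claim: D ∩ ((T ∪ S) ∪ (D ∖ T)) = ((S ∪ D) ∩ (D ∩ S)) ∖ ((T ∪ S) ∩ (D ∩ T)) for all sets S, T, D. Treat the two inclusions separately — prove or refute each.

The sets are not equal: only the reverse inclusion holds.

(⊆) This inclusion fails. Take S = ∅, T = ∅, D = {1}; then 1 ∈ D ∩ ((T ∪ S) ∪ (D ∖ T)) but 1 ∉ ((S ∪ D) ∩ (D ∩ S)) ∖ ((T ∪ S) ∩ (D ∩ T)).

(⊇) Let x ∈ ((S ∪ D) ∩ (D ∩ S)) ∖ ((T ∪ S) ∩ (D ∩ T)). Then x ∈ S ∩ D and x ∉ T, from which x ∈ D ∩ ((T ∪ S) ∪ (D ∖ T)).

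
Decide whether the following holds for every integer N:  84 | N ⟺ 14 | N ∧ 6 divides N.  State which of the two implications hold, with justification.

Only the forward implication holds.

(⟸) This fails: take N = 42. Both 14 ∣ 42 and 6 ∣ 42, yet 42 is not a multiple of 84 (since 42 = 0·84 + 42), so 84 ∤ 42.

(⟹) If 84 ∣ N, write N = 84q. Since 84 = 6·14, N = 14·(6q), so 14 ∣ N; and since 84 = 14·6, N = 6·(14q), so 6 ∣ N.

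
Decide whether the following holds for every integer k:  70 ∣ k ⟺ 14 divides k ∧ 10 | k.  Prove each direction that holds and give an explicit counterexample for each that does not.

Equivalent; both directions hold.

(⇒) If 70 ∣ k, write k = 70q. Since 70 = 5·14, k = 14·(5q), so 14 ∣ k; and since 70 = 7·10, k = 10·(7q), so 10 ∣ k.

(⇐) Suppose 14 ∣ k and 10 ∣ k. Any common multiple of 14 and 10 is a multiple of their lcm; here lcm(14, 10) = 14·10/gcd(14, 10) = 140/2 = 70, so 70 ∣ k.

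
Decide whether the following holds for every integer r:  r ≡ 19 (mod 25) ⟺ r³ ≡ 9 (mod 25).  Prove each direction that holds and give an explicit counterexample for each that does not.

(⇐) Suppose r³ ≡ 9 (mod 25). The only residue r in {0, …, 24} with r³ ≡ 9 (mod 25) is r = 19, so r ≡ 19 (mod 25).

(⇒) Suppose r ≡ 19 (mod 25). Write r = 25j + 19. Then (25j + 19)³ = 15625j³ + 35625j² + 27075j + 6859 = 25(625j³ + 1425j² + 1083j + 274) + 9, so r³ ≡ 9 (mod 25).

Both directions hold; the statement is true.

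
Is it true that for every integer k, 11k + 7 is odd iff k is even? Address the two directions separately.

Both implications hold.

[⇒] Suppose 11k + 7 is odd. Since 11 is odd, 11k and k have the same parity, so 11k + 7 ≡ k + 7 (mod 2). As 7 is odd, 11k + 7 is odd exactly when k is even. Thus k is even.

[⇐] Conversely, suppose k is even; write k = 2j. Then 11k + 7 = 11·(2j) + 7 = 2·11j + 7, which is odd.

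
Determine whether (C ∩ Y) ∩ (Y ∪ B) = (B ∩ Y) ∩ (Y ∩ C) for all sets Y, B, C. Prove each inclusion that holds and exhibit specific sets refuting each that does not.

Only the reverse inclusion holds.

(⊆) This inclusion fails. Take Y = {1}, B = ∅, C = {1}; then 1 ∈ (C ∩ Y) ∩ (Y ∪ B) but 1 ∉ (B ∩ Y) ∩ (Y ∩ C).

(⊇) Let x ∈ (B ∩ Y) ∩ (Y ∩ C). Then x ∈ Y ∩ B ∩ C, from which x ∈ (C ∩ Y) ∩ (Y ∪ B).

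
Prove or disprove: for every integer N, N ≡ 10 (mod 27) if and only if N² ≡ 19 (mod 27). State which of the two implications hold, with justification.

Not equivalent: only (⇒) holds.

(⟸) This fails: take N = 17. Then 17² = 289 ≡ 19 (mod 27), yet 17 ≡ 17 (mod 27), not 10.

(⟹) Suppose N ≡ 10 (mod 27). Write N = 27j + 10. Then (27j + 10)² = 729j² + 540j + 100 = 27(27j² + 20j + 3) + 19, so N² ≡ 19 (mod 27).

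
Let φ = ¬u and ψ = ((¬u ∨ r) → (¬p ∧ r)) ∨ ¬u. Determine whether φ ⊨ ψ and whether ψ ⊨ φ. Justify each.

(⟹) Assume the antecedent. If p is true, the antecedent forces (p = T, u = F, r = F) or (p = T, u = F, r = T), and ((¬u ∨ r) → (¬p ∧ r)) ∨ ¬u holds there. If p is false, ((¬u ∨ r) → (¬p ∧ r)) ∨ ¬u reduces to true regardless of the other variables. Either way ((¬u ∨ r) → (¬p ∧ r)) ∨ ¬u holds.

(⟸) This fails. Under p = F, u = T, r = F, the left side is false but the right side is true.

Only the forward implication holds.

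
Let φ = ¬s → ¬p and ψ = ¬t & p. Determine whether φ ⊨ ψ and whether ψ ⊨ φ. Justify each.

Both directions fail.

Forward direction. This fails. Under s = F, t = F, p = F, the left side is true but the right side is false.

Converse. This fails. Under s = F, t = F, p = T, the left side is false but the right side is true.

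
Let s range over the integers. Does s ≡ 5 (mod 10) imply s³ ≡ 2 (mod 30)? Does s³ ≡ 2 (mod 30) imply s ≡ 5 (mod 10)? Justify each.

(⟹) This fails: take s = 5. Then 5 ≡ 5 (mod 10), but 5³ = 125 ≡ 5 (mod 30), not 2.

(⟸) This fails: take s = 8. Then 8³ = 512 ≡ 2 (mod 30), yet 8 ≡ 8 (mod 10), not 5.

Both directions fail.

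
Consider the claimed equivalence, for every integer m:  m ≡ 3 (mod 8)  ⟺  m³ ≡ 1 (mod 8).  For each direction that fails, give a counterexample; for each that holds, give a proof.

(→) This fails: take m = 3. Then 3 ≡ 3 (mod 8), but 3³ = 27 ≡ 3 (mod 8), not 1.

(←) This fails: take m = 1. Then 1³ = 1 ≡ 1 (mod 8), yet 1 ≡ 1 (mod 8), not 3.

Neither direction holds.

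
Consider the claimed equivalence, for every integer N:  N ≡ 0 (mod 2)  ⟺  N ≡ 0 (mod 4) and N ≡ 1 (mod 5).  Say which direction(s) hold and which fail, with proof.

Only the reverse direction holds.

Forward direction. This fails: N = 0 gives 0 ≡ 0 (mod 2) but 0 ≡ 0 (mod 5), so the conjunction on the right does not hold.

Converse. If N ≡ 0 (mod 4) and N ≡ 1 (mod 5), then by the Chinese remainder theorem N ≡ 16 (mod 20). Since 16 ≡ 0 (mod 2) and 2 ∣ 20, we get N ≡ 0 (mod 2).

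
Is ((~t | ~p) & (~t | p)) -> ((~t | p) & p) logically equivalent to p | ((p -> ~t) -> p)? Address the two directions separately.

The forward direction fails; the converse holds.

Converse. Assume the antecedent. If p is true, the consequent reduces to true regardless of the other variables. If p is false, the antecedent cannot hold. Either way the consequent holds.

Forward direction. This fails. Under p = F, t = T, the left side is true but the right side is false.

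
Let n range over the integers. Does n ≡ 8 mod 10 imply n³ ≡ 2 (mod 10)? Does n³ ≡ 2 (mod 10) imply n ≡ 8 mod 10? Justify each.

Forward direction. Suppose n ≡ 8 mod 10. Write n = 10j + 8. Then (10j + 8)³ = 1000j³ + 2400j² + 1920j + 512 = 10(100j³ + 240j² + 192j + 51) + 2, so n³ ≡ 2 (mod 10).

Converse. For the converse, argue contrapositively. If n ≢ 8 (mod 10), then n is congruent to one of 0, 1, 2, 3, 4, 5, 6, 7, 9 modulo 10, and these give n³ ≡ 0, 1, 8, 7, 4, 5, 6, 3, 9 respectively — never 2.

Both directions hold; the statement is true.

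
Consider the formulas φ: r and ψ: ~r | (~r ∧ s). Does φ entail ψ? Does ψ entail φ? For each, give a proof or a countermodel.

(→) This fails. Under r = T, s = F, the left side is true but the right side is false.

(←) This fails. Under r = F, s = F, the left side is false but the right side is true.

Neither direction holds.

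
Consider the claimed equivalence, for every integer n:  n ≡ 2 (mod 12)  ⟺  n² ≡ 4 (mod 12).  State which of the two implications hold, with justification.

The forward direction holds; the converse fails.

(⟸) This fails: take n = 4. Then 4² = 16 ≡ 4 (mod 12), yet 4 ≡ 4 (mod 12), not 2.

(⟹) Suppose n ≡ 2 (mod 12). Write n = 12j + 2. Then (12j + 2)² = 144j² + 48j + 4 = 12(12j² + 4j) + 4, so n² ≡ 4 (mod 12).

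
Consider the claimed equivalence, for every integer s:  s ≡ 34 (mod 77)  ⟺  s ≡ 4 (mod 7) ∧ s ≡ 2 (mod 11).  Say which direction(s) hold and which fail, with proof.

Neither direction holds.

[⇒] This fails: s = 34 gives 34 ≡ 34 (mod 77) but 34 ≡ 6 (mod 7), so the conjunction on the right does not hold.

[⇐] This fails: s = 46 satisfies both congruences on the right (46 ≡ 4 mod 7 and 46 ≡ 2 mod 11) yet 46 ≡ 46 (mod 77), not 34.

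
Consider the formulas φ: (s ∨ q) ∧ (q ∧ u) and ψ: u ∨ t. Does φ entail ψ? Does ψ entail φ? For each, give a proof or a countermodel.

Not equivalent: only (⇒) holds.

(⇒) Assume the antecedent. If t is true, u ∨ t reduces to true regardless of the other variables. If t is false, the antecedent forces (t = F, u = T, q = T, s = F) or (t = F, u = T, q = T, s = T), and u ∨ t holds there. Either way u ∨ t holds.

(⇐) This fails. Under t = T, u = F, q = F, s = F, the left side is false but the right side is true.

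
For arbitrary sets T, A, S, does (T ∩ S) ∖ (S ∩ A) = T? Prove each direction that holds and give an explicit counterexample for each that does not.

(⟸) This inclusion fails. Take T = {1}, A = ∅, S = ∅; then 1 ∈ T but 1 ∉ (T ∩ S) ∖ (S ∩ A).

(⟹) Let x ∈ (T ∩ S) ∖ (S ∩ A). Then x ∈ T ∩ S and x ∉ A, from which x ∈ T.

(⊆) holds; (⊇) fails.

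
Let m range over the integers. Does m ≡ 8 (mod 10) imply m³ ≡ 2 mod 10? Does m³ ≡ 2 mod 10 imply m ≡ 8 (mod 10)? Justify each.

Converse. Suppose m³ ≡ 2 (mod 10). The only residue r in {0, …, 9} with r³ ≡ 2 (mod 10) is r = 8, so m ≡ 8 (mod 10).

Forward direction. Suppose m ≡ 8 (mod 10). Write m = 10j + 8. Then (10j + 8)³ = 1000j³ + 2400j² + 1920j + 512 = 10(100j³ + 240j² + 192j + 51) + 2, so m³ ≡ 2 (mod 10).

Both directions hold.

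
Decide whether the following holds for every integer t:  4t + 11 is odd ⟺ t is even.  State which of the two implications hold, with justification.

Not equivalent: only (⇐) holds.

(⇐) Suppose t is even. Since 4 is even, 4t is even for every t, so 4t + 11 has the same parity as 11, which is odd. Hence 4t + 11 is odd.

(⇒) This fails: take t = 3. Then 4t + 11 = 23, which is odd, yet t = 3 is odd, not even.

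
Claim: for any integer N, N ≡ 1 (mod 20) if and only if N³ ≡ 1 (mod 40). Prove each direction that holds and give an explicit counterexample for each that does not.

(⇒) fails; (⇐) holds.

(⟹) This fails: take N = 21. Then 21 ≡ 1 (mod 20), but 21³ = 9261 ≡ 21 (mod 40), not 1.

(⟸) Conversely, the residues r modulo 40 with r³ ≡ 1 (mod 40) are exactly {1}, and each is ≡ 1 (mod 20).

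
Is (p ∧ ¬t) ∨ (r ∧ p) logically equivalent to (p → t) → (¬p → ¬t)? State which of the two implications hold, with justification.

Forward direction. Assume the antecedent. If r is true, the antecedent forces (r = T, t = F, p = T) or (r = T, t = T, p = T), and (p → t) → (¬p → ¬t) holds there. If r is false, the antecedent forces (r = F, t = F, p = T), and (p → t) → (¬p → ¬t) holds there. Either way (p → t) → (¬p → ¬t) holds.

Converse. This fails. Under r = F, t = F, p = F, the left side is false but the right side is true.

Only the forward implication holds.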